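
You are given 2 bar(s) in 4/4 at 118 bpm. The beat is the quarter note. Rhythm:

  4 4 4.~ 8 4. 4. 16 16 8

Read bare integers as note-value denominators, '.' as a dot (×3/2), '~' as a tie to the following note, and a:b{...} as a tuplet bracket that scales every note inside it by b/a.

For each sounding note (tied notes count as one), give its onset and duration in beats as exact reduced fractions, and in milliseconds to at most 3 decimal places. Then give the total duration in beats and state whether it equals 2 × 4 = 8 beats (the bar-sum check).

1) 0.0ms=0b +508.475ms=1b
2) 508.475ms=1b +508.475ms=1b
3) 1016.949ms=2b +1016.949ms=2b
4) 2033.898ms=4b +762.712ms=3/2b
5) 2796.61ms=11/2b +762.712ms=3/2b
6) 3559.322ms=7b +127.119ms=1/4b
7) 3686.441ms=29/4b +127.119ms=1/4b
8) 3813.559ms=15/2b +254.237ms=1/2b
Σ=8b of 8 (118bpm 4/4) — PASS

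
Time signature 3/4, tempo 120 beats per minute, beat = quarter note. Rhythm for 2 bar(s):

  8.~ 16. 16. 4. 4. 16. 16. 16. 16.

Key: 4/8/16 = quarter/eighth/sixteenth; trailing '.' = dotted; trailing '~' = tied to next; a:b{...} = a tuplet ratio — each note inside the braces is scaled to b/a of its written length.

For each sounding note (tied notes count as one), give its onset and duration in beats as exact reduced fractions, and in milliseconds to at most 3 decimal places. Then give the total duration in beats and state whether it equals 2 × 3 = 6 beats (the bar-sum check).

1) 0.0ms=0b +562.5ms=9/8b
2) 562.5ms=9/8b +187.5ms=3/8b
3) 750.0ms=3/2b +750.0ms=3/2b
4) 1500.0ms=3b +750.0ms=3/2b
5) 2250.0ms=9/2b +187.5ms=3/8b
6) 2437.5ms=39/8b +187.5ms=3/8b
7) 2625.0ms=21/4b +187.5ms=3/8b
8) 2812.5ms=45/8b +187.5ms=3/8b
Σ=6b of 6 (120bpm 3/4) — PASS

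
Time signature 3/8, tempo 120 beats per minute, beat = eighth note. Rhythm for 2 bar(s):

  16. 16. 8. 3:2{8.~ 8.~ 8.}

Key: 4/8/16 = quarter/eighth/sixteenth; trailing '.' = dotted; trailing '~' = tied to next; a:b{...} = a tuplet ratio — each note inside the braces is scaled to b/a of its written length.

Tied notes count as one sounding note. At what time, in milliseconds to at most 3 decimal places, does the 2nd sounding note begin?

note 2 onset = 3/4b = 375.0ms

1. 0.0ms @ 0 + 375.0ms (3/4)
2. 375.0ms @ 3/4 + 375.0ms (3/4)
3. 750.0ms @ 3/2 + 750.0ms (3/2)
4. 1500.0ms @ 3 + 1500.0ms (3)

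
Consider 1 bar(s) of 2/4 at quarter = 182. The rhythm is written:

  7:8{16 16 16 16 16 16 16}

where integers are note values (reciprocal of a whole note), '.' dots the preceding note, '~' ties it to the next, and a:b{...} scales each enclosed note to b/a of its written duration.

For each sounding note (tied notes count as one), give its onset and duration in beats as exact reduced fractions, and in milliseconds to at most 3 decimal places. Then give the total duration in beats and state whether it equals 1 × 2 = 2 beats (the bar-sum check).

1) 0.0ms=0b +94.192ms=2/7b
2) 94.192ms=2/7b +94.192ms=2/7b
3) 188.383ms=4/7b +94.192ms=2/7b
4) 282.575ms=6/7b +94.192ms=2/7b
5) 376.766ms=8/7b +94.192ms=2/7b
6) 470.958ms=10/7b +94.192ms=2/7b
7) 565.149ms=12/7b +94.192ms=2/7b
Σ=2b of 2 (182bpm 2/4) — PASS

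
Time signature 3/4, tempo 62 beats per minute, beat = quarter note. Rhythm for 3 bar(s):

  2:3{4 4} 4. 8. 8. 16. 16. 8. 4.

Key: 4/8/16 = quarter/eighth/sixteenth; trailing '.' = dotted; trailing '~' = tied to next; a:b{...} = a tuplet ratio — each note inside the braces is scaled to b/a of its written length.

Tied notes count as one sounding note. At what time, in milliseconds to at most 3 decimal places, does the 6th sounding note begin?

1. 0.0ms @ 0 + 1451.613ms (3/2)
2. 1451.613ms @ 3/2 + 1451.613ms (3/2)
3. 2903.226ms @ 3 + 1451.613ms (3/2)
4. 4354.839ms @ 9/2 + 725.806ms (3/4)
5. 5080.645ms @ 21/4 + 725.806ms (3/4)
6. 5806.452ms @ 6 + 362.903ms (3/8)
7. 6169.355ms @ 51/8 + 362.903ms (3/8)
8. 6532.258ms @ 27/4 + 725.806ms (3/4)
9. 7258.065ms @ 15/2 + 1451.613ms (3/2)

note 6 onset = 6b = 5806.452ms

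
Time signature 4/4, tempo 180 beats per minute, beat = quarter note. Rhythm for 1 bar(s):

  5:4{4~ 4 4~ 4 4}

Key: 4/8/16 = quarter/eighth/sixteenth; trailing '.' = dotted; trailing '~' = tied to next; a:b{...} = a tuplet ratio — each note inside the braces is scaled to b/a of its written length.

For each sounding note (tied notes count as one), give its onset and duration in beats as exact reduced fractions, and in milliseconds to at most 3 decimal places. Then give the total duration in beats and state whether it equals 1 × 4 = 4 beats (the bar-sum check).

1) 0.0ms=0b +533.333ms=8/5b
2) 533.333ms=8/5b +533.333ms=8/5b
3) 1066.667ms=16/5b +266.667ms=4/5b
Σ=4b of 4 (180bpm 4/4) — PASS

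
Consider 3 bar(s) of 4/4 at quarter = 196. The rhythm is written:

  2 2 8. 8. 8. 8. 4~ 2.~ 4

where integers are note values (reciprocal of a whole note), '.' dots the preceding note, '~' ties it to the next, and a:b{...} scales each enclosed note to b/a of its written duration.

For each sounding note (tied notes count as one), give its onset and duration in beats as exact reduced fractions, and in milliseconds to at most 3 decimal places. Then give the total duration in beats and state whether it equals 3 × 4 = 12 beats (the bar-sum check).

1) 0.0ms=0b +612.245ms=2b
2) 612.245ms=2b +612.245ms=2b
3) 1224.49ms=4b +229.592ms=3/4b
4) 1454.082ms=19/4b +229.592ms=3/4b
5) 1683.673ms=11/2b +229.592ms=3/4b
6) 1913.265ms=25/4b +229.592ms=3/4b
7) 2142.857ms=7b +1530.612ms=5b
Σ=12b of 12 (196bpm 4/4) — PASS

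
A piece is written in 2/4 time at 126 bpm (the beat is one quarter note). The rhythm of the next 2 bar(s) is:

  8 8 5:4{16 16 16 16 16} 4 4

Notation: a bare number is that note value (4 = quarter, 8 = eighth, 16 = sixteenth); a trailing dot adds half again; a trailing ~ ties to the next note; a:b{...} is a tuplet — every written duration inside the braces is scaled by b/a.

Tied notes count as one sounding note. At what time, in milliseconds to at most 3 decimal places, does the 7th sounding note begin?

note 7 onset = 9/5b = 857.143ms

1. 0.0ms @ 0 + 238.095ms (1/2)
2. 238.095ms @ 1/2 + 238.095ms (1/2)
3. 476.19ms @ 1 + 95.238ms (1/5)
4. 571.429ms @ 6/5 + 95.238ms (1/5)
5. 666.667ms @ 7/5 + 95.238ms (1/5)
6. 761.905ms @ 8/5 + 95.238ms (1/5)
7. 857.143ms @ 9/5 + 95.238ms (1/5)
8. 952.381ms @ 2 + 476.19ms (1)
9. 1428.571ms @ 3 + 476.19ms (1)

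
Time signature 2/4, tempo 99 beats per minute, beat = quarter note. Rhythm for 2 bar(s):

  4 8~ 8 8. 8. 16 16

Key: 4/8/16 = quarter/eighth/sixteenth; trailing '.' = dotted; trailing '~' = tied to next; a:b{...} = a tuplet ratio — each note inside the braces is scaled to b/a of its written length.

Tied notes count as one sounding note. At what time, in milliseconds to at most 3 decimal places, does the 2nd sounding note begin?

1. 0.0ms @ 0 + 606.061ms (1)
2. 606.061ms @ 1 + 606.061ms (1)
3. 1212.121ms @ 2 + 454.545ms (3/4)
4. 1666.667ms @ 11/4 + 454.545ms (3/4)
5. 2121.212ms @ 7/2 + 151.515ms (1/4)
6. 2272.727ms @ 15/4 + 151.515ms (1/4)

note 2 onset = 1b = 606.061ms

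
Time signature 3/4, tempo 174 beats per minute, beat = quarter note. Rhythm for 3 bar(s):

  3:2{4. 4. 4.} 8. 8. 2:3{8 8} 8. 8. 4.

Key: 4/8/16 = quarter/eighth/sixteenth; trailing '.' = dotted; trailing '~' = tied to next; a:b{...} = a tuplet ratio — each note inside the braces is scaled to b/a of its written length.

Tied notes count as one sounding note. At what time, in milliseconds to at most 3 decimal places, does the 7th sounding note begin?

note 7 onset = 21/4b = 1810.345ms

1. 0.0ms @ 0 + 344.828ms (1)
2. 344.828ms @ 1 + 344.828ms (1)
3. 689.655ms @ 2 + 344.828ms (1)
4. 1034.483ms @ 3 + 258.621ms (3/4)
5. 1293.103ms @ 15/4 + 258.621ms (3/4)
6. 1551.724ms @ 9/2 + 258.621ms (3/4)
7. 1810.345ms @ 21/4 + 258.621ms (3/4)
8. 2068.966ms @ 6 + 258.621ms (3/4)
9. 2327.586ms @ 27/4 + 258.621ms (3/4)
10. 2586.207ms @ 15/2 + 517.241ms (3/2)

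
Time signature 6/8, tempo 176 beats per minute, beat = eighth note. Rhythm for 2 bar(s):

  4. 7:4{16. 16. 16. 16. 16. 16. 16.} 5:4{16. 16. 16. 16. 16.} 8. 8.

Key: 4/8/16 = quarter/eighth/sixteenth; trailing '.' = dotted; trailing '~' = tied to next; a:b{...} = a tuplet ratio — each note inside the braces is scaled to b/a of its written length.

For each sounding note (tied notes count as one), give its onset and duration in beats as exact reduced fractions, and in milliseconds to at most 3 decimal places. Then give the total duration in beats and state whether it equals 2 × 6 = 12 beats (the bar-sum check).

1) 0.0ms=0b +1022.727ms=3b
2) 1022.727ms=3b +146.104ms=3/7b
3) 1168.831ms=24/7b +146.104ms=3/7b
4) 1314.935ms=27/7b +146.104ms=3/7b
5) 1461.039ms=30/7b +146.104ms=3/7b
6) 1607.143ms=33/7b +146.104ms=3/7b
7) 1753.247ms=36/7b +146.104ms=3/7b
8) 1899.351ms=39/7b +146.104ms=3/7b
9) 2045.455ms=6b +204.545ms=3/5b
10) 2250.0ms=33/5b +204.545ms=3/5b
11) 2454.545ms=36/5b +204.545ms=3/5b
12) 2659.091ms=39/5b +204.545ms=3/5b
13) 2863.636ms=42/5b +204.545ms=3/5b
14) 3068.182ms=9b +511.364ms=3/2b
15) 3579.545ms=21/2b +511.364ms=3/2b
Σ=12b of 12 (176bpm 6/8) — PASS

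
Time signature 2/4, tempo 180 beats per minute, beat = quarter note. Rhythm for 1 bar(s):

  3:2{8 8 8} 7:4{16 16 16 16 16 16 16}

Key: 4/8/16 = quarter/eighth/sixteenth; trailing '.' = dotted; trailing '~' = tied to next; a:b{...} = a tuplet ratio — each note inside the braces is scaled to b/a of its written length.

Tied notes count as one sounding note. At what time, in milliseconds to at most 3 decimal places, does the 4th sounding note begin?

1. 0.0ms @ 0 + 111.111ms (1/3)
2. 111.111ms @ 1/3 + 111.111ms (1/3)
3. 222.222ms @ 2/3 + 111.111ms (1/3)
4. 333.333ms @ 1 + 47.619ms (1/7)
5. 380.952ms @ 8/7 + 47.619ms (1/7)
6. 428.571ms @ 9/7 + 47.619ms (1/7)
7. 476.19ms @ 10/7 + 47.619ms (1/7)
8. 523.81ms @ 11/7 + 47.619ms (1/7)
9. 571.429ms @ 12/7 + 47.619ms (1/7)
10. 619.048ms @ 13/7 + 47.619ms (1/7)

note 4 onset = 1b = 333.333ms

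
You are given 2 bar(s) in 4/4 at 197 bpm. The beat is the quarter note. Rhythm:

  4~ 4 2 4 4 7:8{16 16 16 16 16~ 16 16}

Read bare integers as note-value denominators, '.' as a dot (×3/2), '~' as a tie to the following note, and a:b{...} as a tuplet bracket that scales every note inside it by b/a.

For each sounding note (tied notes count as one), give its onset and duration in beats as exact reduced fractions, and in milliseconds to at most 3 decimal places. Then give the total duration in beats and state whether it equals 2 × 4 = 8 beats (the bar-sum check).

1) 0.0ms=0b +609.137ms=2b
2) 609.137ms=2b +609.137ms=2b
3) 1218.274ms=4b +304.569ms=1b
4) 1522.843ms=5b +304.569ms=1b
5) 1827.411ms=6b +87.02ms=2/7b
6) 1914.431ms=44/7b +87.02ms=2/7b
7) 2001.45ms=46/7b +87.02ms=2/7b
8) 2088.47ms=48/7b +87.02ms=2/7b
9) 2175.489ms=50/7b +174.039ms=4/7b
10) 2349.529ms=54/7b +87.02ms=2/7b
Σ=8b of 8 (197bpm 4/4) — PASS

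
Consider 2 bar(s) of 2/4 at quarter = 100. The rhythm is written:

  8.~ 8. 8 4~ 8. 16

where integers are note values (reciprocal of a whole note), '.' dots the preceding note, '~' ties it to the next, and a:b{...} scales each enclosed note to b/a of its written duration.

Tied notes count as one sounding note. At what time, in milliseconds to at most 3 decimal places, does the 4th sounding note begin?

1. 0.0ms @ 0 + 900.0ms (3/2)
2. 900.0ms @ 3/2 + 300.0ms (1/2)
3. 1200.0ms @ 2 + 1050.0ms (7/4)
4. 2250.0ms @ 15/4 + 150.0ms (1/4)

note 4 onset = 15/4b = 2250.0ms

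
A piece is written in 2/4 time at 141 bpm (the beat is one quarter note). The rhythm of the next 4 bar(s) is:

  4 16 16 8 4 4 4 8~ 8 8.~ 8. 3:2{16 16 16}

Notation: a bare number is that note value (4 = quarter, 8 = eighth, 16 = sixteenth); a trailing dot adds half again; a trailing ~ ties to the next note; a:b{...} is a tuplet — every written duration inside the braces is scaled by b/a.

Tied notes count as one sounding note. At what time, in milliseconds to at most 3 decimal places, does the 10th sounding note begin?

1. 0.0ms @ 0 + 425.532ms (1)
2. 425.532ms @ 1 + 106.383ms (1/4)
3. 531.915ms @ 5/4 + 106.383ms (1/4)
4. 638.298ms @ 3/2 + 212.766ms (1/2)
5. 851.064ms @ 2 + 425.532ms (1)
6. 1276.596ms @ 3 + 425.532ms (1)
7. 1702.128ms @ 4 + 425.532ms (1)
8. 2127.66ms @ 5 + 425.532ms (1)
9. 2553.191ms @ 6 + 638.298ms (3/2)
10. 3191.489ms @ 15/2 + 70.922ms (1/6)
11. 3262.411ms @ 23/3 + 70.922ms (1/6)
12. 3333.333ms @ 47/6 + 70.922ms (1/6)

note 10 onset = 15/2b = 3191.489ms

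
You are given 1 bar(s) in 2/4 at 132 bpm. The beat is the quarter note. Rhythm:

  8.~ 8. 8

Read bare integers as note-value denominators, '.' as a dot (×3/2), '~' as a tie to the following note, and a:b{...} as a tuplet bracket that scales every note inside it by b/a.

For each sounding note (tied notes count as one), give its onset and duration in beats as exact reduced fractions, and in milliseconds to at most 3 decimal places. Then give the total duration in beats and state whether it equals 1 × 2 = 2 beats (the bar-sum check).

1) 0.0ms=0b +681.818ms=3/2b
2) 681.818ms=3/2b +227.273ms=1/2b
Σ=2b of 2 (132bpm 2/4) — PASS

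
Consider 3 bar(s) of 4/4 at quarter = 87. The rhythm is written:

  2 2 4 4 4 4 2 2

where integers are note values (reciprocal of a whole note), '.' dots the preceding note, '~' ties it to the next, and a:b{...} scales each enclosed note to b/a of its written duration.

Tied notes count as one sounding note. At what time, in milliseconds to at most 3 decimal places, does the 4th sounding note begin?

1. 0.0ms @ 0 + 1379.31ms (2)
2. 1379.31ms @ 2 + 1379.31ms (2)
3. 2758.621ms @ 4 + 689.655ms (1)
4. 3448.276ms @ 5 + 689.655ms (1)
5. 4137.931ms @ 6 + 689.655ms (1)
6. 4827.586ms @ 7 + 689.655ms (1)
7. 5517.241ms @ 8 + 1379.31ms (2)
8. 6896.552ms @ 10 + 1379.31ms (2)

note 4 onset = 5b = 3448.276ms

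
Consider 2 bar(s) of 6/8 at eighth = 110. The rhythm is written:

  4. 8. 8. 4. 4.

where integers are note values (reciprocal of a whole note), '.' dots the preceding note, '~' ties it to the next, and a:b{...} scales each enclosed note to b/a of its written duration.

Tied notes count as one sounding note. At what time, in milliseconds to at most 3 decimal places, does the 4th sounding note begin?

note 4 onset = 6b = 3272.727ms

1. 0.0ms @ 0 + 1636.364ms (3)
2. 1636.364ms @ 3 + 818.182ms (3/2)
3. 2454.545ms @ 9/2 + 818.182ms (3/2)
4. 3272.727ms @ 6 + 1636.364ms (3)
5. 4909.091ms @ 9 + 1636.364ms (3)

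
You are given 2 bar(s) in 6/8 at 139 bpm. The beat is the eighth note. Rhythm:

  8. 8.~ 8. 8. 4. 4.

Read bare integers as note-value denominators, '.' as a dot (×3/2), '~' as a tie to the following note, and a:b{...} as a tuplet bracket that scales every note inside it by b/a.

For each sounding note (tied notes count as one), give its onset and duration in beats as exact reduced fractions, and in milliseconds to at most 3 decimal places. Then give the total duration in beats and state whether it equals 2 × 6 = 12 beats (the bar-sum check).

1) 0.0ms=0b +647.482ms=3/2b
2) 647.482ms=3/2b +1294.964ms=3b
3) 1942.446ms=9/2b +647.482ms=3/2b
4) 2589.928ms=6b +1294.964ms=3b
5) 3884.892ms=9b +1294.964ms=3b
Σ=12b of 12 (139bpm 6/8) — PASS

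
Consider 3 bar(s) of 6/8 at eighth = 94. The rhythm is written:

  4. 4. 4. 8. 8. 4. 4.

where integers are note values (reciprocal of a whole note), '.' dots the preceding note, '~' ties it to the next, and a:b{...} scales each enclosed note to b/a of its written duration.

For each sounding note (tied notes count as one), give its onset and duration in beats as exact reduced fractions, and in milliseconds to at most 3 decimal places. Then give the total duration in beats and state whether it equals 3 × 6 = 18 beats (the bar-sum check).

1) 0.0ms=0b +1914.894ms=3b
2) 1914.894ms=3b +1914.894ms=3b
3) 3829.787ms=6b +1914.894ms=3b
4) 5744.681ms=9b +957.447ms=3/2b
5) 6702.128ms=21/2b +957.447ms=3/2b
6) 7659.574ms=12b +1914.894ms=3b
7) 9574.468ms=15b +1914.894ms=3b
Σ=18b of 18 (94bpm 6/8) — PASS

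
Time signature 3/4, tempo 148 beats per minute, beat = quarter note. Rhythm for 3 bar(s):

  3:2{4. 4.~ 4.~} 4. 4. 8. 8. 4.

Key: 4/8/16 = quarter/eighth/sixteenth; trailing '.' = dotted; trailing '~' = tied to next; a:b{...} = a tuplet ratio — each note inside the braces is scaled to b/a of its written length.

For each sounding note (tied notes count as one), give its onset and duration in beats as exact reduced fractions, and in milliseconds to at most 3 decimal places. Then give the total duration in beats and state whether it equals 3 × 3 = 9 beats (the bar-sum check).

1) 0.0ms=0b +405.405ms=1b
2) 405.405ms=1b +1418.919ms=7/2b
3) 1824.324ms=9/2b +608.108ms=3/2b
4) 2432.432ms=6b +304.054ms=3/4b
5) 2736.486ms=27/4b +304.054ms=3/4b
6) 3040.541ms=15/2b +608.108ms=3/2b
Σ=9b of 9 (148bpm 3/4) — PASS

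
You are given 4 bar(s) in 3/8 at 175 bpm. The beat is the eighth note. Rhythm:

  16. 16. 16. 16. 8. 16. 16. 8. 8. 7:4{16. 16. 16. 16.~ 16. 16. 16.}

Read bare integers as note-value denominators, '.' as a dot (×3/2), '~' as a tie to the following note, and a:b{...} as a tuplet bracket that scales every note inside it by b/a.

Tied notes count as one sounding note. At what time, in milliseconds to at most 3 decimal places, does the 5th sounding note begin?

note 5 onset = 3b = 1028.571ms

1. 0.0ms @ 0 + 257.143ms (3/4)
2. 257.143ms @ 3/4 + 257.143ms (3/4)
3. 514.286ms @ 3/2 + 257.143ms (3/4)
4. 771.429ms @ 9/4 + 257.143ms (3/4)
5. 1028.571ms @ 3 + 514.286ms (3/2)
6. 1542.857ms @ 9/2 + 257.143ms (3/4)
7. 1800.0ms @ 21/4 + 257.143ms (3/4)
8. 2057.143ms @ 6 + 514.286ms (3/2)
9. 2571.429ms @ 15/2 + 514.286ms (3/2)
10. 3085.714ms @ 9 + 146.939ms (3/7)
11. 3232.653ms @ 66/7 + 146.939ms (3/7)
12. 3379.592ms @ 69/7 + 146.939ms (3/7)
13. 3526.531ms @ 72/7 + 293.878ms (6/7)
14. 3820.408ms @ 78/7 + 146.939ms (3/7)
15. 3967.347ms @ 81/7 + 146.939ms (3/7)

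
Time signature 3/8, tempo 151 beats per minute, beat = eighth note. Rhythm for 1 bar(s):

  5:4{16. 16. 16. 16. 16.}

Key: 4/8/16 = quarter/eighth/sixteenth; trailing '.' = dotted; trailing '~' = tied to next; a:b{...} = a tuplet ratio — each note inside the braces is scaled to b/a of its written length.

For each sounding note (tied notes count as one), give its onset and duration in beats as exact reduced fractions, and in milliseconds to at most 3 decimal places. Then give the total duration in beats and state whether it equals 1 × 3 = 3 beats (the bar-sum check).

1) 0.0ms=0b +238.411ms=3/5b
2) 238.411ms=3/5b +238.411ms=3/5b
3) 476.821ms=6/5b +238.411ms=3/5b
4) 715.232ms=9/5b +238.411ms=3/5b
5) 953.642ms=12/5b +238.411ms=3/5b
Σ=3b of 3 (151bpm 3/8) — PASS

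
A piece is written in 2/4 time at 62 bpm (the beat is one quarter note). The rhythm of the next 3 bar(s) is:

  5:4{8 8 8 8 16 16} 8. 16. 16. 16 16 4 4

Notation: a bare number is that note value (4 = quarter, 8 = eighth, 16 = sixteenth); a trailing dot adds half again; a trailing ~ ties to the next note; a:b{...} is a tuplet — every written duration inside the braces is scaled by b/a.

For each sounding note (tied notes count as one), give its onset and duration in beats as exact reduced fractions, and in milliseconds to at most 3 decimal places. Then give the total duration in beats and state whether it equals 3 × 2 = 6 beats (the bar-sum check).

1) 0.0ms=0b +387.097ms=2/5b
2) 387.097ms=2/5b +387.097ms=2/5b
3) 774.194ms=4/5b +387.097ms=2/5b
4) 1161.29ms=6/5b +387.097ms=2/5b
5) 1548.387ms=8/5b +193.548ms=1/5b
6) 1741.935ms=9/5b +193.548ms=1/5b
7) 1935.484ms=2b +725.806ms=3/4b
8) 2661.29ms=11/4b +362.903ms=3/8b
9) 3024.194ms=25/8b +362.903ms=3/8b
10) 3387.097ms=7/2b +241.935ms=1/4b
11) 3629.032ms=15/4b +241.935ms=1/4b
12) 3870.968ms=4b +967.742ms=1b
13) 4838.71ms=5b +967.742ms=1b
Σ=6b of 6 (62bpm 2/4) — PASS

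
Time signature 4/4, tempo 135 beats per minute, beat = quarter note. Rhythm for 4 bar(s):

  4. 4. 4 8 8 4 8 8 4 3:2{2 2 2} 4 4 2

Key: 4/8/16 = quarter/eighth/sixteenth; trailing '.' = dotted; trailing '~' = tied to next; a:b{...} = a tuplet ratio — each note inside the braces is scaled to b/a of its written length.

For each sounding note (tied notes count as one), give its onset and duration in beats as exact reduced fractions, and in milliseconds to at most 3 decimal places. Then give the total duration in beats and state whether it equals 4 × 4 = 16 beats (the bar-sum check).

1) 0.0ms=0b +666.667ms=3/2b
2) 666.667ms=3/2b +666.667ms=3/2b
3) 1333.333ms=3b +444.444ms=1b
4) 1777.778ms=4b +222.222ms=1/2b
5) 2000.0ms=9/2b +222.222ms=1/2b
6) 2222.222ms=5b +444.444ms=1b
7) 2666.667ms=6b +222.222ms=1/2b
8) 2888.889ms=13/2b +222.222ms=1/2b
9) 3111.111ms=7b +444.444ms=1b
10) 3555.556ms=8b +592.593ms=4/3b
11) 4148.148ms=28/3b +592.593ms=4/3b
12) 4740.741ms=32/3b +592.593ms=4/3b
13) 5333.333ms=12b +444.444ms=1b
14) 5777.778ms=13b +444.444ms=1b
15) 6222.222ms=14b +888.889ms=2b
Σ=16b of 16 (135bpm 4/4) — PASS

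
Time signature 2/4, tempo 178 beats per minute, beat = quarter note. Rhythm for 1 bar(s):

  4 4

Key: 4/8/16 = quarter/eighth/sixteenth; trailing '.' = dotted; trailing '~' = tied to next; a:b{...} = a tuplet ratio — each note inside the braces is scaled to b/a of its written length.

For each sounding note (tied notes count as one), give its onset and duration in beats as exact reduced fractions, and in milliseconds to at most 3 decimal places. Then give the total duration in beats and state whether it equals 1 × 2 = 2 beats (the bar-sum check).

1) 0.0ms=0b +337.079ms=1b
2) 337.079ms=1b +337.079ms=1b
Σ=2b of 2 (178bpm 2/4) — PASS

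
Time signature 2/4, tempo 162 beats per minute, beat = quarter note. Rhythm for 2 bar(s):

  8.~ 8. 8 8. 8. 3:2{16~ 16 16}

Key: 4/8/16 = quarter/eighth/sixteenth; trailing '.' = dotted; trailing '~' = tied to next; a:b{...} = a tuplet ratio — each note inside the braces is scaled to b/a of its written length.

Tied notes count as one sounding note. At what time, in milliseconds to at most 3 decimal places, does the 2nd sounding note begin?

note 2 onset = 3/2b = 555.556ms

1. 0.0ms @ 0 + 555.556ms (3/2)
2. 555.556ms @ 3/2 + 185.185ms (1/2)
3. 740.741ms @ 2 + 277.778ms (3/4)
4. 1018.519ms @ 11/4 + 277.778ms (3/4)
5. 1296.296ms @ 7/2 + 123.457ms (1/3)
6. 1419.753ms @ 23/6 + 61.728ms (1/6)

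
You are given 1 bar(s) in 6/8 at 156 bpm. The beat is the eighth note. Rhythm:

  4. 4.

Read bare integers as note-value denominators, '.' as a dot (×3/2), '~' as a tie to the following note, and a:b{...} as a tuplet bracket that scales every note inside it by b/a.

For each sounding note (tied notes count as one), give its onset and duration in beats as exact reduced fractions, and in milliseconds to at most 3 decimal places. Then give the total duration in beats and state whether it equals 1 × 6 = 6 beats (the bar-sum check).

1) 0.0ms=0b +1153.846ms=3b
2) 1153.846ms=3b +1153.846ms=3b
Σ=6b of 6 (156bpm 6/8) — PASS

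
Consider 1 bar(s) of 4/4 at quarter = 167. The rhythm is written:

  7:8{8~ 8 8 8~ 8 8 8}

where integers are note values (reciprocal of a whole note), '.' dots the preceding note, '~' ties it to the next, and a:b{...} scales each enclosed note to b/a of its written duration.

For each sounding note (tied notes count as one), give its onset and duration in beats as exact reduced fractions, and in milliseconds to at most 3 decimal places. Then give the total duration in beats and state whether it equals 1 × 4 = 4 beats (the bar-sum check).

1) 0.0ms=0b +410.607ms=8/7b
2) 410.607ms=8/7b +205.304ms=4/7b
3) 615.911ms=12/7b +410.607ms=8/7b
4) 1026.518ms=20/7b +205.304ms=4/7b
5) 1231.822ms=24/7b +205.304ms=4/7b
Σ=4b of 4 (167bpm 4/4) — PASS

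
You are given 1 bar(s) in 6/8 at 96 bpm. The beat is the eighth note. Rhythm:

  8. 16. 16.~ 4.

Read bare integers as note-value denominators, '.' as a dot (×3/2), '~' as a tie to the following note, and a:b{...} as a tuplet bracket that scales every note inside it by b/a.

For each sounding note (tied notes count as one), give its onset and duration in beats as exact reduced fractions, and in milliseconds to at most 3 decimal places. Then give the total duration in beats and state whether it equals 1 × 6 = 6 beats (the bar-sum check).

1) 0.0ms=0b +937.5ms=3/2b
2) 937.5ms=3/2b +468.75ms=3/4b
3) 1406.25ms=9/4b +2343.75ms=15/4b
Σ=6b of 6 (96bpm 6/8) — PASS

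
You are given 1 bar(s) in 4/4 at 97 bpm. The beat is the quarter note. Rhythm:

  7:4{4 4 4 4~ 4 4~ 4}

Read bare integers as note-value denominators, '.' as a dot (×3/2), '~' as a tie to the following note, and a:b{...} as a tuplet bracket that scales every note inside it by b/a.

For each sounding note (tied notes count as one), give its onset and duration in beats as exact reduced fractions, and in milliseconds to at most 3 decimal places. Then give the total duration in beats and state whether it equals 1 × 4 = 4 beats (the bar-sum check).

1) 0.0ms=0b +353.461ms=4/7b
2) 353.461ms=4/7b +353.461ms=4/7b
3) 706.922ms=8/7b +353.461ms=4/7b
4) 1060.383ms=12/7b +706.922ms=8/7b
5) 1767.305ms=20/7b +706.922ms=8/7b
Σ=4b of 4 (97bpm 4/4) — PASS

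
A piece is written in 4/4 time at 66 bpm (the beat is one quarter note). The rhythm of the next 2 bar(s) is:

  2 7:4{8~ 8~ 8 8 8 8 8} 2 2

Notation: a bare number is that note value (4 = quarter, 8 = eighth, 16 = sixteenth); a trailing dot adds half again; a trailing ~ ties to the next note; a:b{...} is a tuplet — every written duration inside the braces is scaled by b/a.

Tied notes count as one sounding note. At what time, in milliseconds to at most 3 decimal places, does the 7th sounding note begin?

1. 0.0ms @ 0 + 1818.182ms (2)
2. 1818.182ms @ 2 + 779.221ms (6/7)
3. 2597.403ms @ 20/7 + 259.74ms (2/7)
4. 2857.143ms @ 22/7 + 259.74ms (2/7)
5. 3116.883ms @ 24/7 + 259.74ms (2/7)
6. 3376.623ms @ 26/7 + 259.74ms (2/7)
7. 3636.364ms @ 4 + 1818.182ms (2)
8. 5454.545ms @ 6 + 1818.182ms (2)

note 7 onset = 4b = 3636.364ms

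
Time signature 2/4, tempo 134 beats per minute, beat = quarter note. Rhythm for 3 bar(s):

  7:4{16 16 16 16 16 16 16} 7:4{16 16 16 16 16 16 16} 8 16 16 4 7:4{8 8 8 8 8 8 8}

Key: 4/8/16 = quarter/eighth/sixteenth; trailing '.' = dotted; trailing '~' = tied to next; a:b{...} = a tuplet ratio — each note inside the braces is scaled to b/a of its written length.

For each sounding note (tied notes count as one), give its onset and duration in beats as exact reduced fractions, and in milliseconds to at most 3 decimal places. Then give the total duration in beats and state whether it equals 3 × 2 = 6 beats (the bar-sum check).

1) 0.0ms=0b +63.966ms=1/7b
2) 63.966ms=1/7b +63.966ms=1/7b
3) 127.932ms=2/7b +63.966ms=1/7b
4) 191.898ms=3/7b +63.966ms=1/7b
5) 255.864ms=4/7b +63.966ms=1/7b
6) 319.829ms=5/7b +63.966ms=1/7b
7) 383.795ms=6/7b +63.966ms=1/7b
8) 447.761ms=1b +63.966ms=1/7b
9) 511.727ms=8/7b +63.966ms=1/7b
10) 575.693ms=9/7b +63.966ms=1/7b
11) 639.659ms=10/7b +63.966ms=1/7b
12) 703.625ms=11/7b +63.966ms=1/7b
13) 767.591ms=12/7b +63.966ms=1/7b
14) 831.557ms=13/7b +63.966ms=1/7b
15) 895.522ms=2b +223.881ms=1/2b
16) 1119.403ms=5/2b +111.94ms=1/4b
17) 1231.343ms=11/4b +111.94ms=1/4b
18) 1343.284ms=3b +447.761ms=1b
19) 1791.045ms=4b +127.932ms=2/7b
20) 1918.977ms=30/7b +127.932ms=2/7b
21) 2046.908ms=32/7b +127.932ms=2/7b
22) 2174.84ms=34/7b +127.932ms=2/7b
23) 2302.772ms=36/7b +127.932ms=2/7b
24) 2430.704ms=38/7b +127.932ms=2/7b
25) 2558.635ms=40/7b +127.932ms=2/7b
Σ=6b of 6 (134bpm 2/4) — PASS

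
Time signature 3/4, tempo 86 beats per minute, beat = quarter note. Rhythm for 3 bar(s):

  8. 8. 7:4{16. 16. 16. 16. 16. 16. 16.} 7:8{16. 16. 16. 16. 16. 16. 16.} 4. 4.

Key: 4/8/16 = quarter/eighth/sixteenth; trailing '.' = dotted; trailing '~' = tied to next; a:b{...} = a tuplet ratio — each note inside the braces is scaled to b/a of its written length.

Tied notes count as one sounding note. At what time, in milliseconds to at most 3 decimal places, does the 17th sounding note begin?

1. 0.0ms @ 0 + 523.256ms (3/4)
2. 523.256ms @ 3/4 + 523.256ms (3/4)
3. 1046.512ms @ 3/2 + 149.502ms (3/14)
4. 1196.013ms @ 12/7 + 149.502ms (3/14)
5. 1345.515ms @ 27/14 + 149.502ms (3/14)
6. 1495.017ms @ 15/7 + 149.502ms (3/14)
7. 1644.518ms @ 33/14 + 149.502ms (3/14)
8. 1794.02ms @ 18/7 + 149.502ms (3/14)
9. 1943.522ms @ 39/14 + 149.502ms (3/14)
10. 2093.023ms @ 3 + 299.003ms (3/7)
11. 2392.027ms @ 24/7 + 299.003ms (3/7)
12. 2691.03ms @ 27/7 + 299.003ms (3/7)
13. 2990.033ms @ 30/7 + 299.003ms (3/7)
14. 3289.037ms @ 33/7 + 299.003ms (3/7)
15. 3588.04ms @ 36/7 + 299.003ms (3/7)
16. 3887.043ms @ 39/7 + 299.003ms (3/7)
17. 4186.047ms @ 6 + 1046.512ms (3/2)
18. 5232.558ms @ 15/2 + 1046.512ms (3/2)

note 17 onset = 6b = 4186.047ms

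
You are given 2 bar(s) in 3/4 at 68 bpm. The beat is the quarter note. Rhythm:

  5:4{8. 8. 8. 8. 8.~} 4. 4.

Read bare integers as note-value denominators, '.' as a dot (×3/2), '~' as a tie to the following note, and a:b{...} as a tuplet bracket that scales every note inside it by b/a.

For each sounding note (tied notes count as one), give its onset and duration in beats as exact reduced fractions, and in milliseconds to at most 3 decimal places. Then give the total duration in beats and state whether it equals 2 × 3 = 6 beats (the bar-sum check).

1) 0.0ms=0b +529.412ms=3/5b
2) 529.412ms=3/5b +529.412ms=3/5b
3) 1058.824ms=6/5b +529.412ms=3/5b
4) 1588.235ms=9/5b +529.412ms=3/5b
5) 2117.647ms=12/5b +1852.941ms=21/10b
6) 3970.588ms=9/2b +1323.529ms=3/2b
Σ=6b of 6 (68bpm 3/4) — PASS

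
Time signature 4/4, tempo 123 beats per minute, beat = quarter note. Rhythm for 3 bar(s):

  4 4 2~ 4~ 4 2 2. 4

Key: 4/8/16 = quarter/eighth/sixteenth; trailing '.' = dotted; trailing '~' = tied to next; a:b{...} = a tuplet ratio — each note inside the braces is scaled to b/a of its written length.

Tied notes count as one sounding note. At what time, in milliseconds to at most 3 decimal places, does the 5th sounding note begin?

note 5 onset = 8b = 3902.439ms

1. 0.0ms @ 0 + 487.805ms (1)
2. 487.805ms @ 1 + 487.805ms (1)
3. 975.61ms @ 2 + 1951.22ms (4)
4. 2926.829ms @ 6 + 975.61ms (2)
5. 3902.439ms @ 8 + 1463.415ms (3)
6. 5365.854ms @ 11 + 487.805ms (1)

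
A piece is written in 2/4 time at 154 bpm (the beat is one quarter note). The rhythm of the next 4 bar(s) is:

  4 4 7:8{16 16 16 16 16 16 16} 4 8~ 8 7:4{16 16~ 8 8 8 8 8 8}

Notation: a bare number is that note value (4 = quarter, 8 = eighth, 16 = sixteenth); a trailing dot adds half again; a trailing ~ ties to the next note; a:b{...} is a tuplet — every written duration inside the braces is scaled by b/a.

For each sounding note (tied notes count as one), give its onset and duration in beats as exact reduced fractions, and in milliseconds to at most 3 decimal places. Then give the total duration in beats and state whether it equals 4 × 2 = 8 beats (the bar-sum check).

1) 0.0ms=0b +389.61ms=1b
2) 389.61ms=1b +389.61ms=1b
3) 779.221ms=2b +111.317ms=2/7b
4) 890.538ms=16/7b +111.317ms=2/7b
5) 1001.855ms=18/7b +111.317ms=2/7b
6) 1113.173ms=20/7b +111.317ms=2/7b
7) 1224.49ms=22/7b +111.317ms=2/7b
8) 1335.807ms=24/7b +111.317ms=2/7b
9) 1447.124ms=26/7b +111.317ms=2/7b
10) 1558.442ms=4b +389.61ms=1b
11) 1948.052ms=5b +389.61ms=1b
12) 2337.662ms=6b +55.659ms=1/7b
13) 2393.321ms=43/7b +166.976ms=3/7b
14) 2560.297ms=46/7b +111.317ms=2/7b
15) 2671.614ms=48/7b +111.317ms=2/7b
16) 2782.931ms=50/7b +111.317ms=2/7b
17) 2894.249ms=52/7b +111.317ms=2/7b
18) 3005.566ms=54/7b +111.317ms=2/7b
Σ=8b of 8 (154bpm 2/4) — PASS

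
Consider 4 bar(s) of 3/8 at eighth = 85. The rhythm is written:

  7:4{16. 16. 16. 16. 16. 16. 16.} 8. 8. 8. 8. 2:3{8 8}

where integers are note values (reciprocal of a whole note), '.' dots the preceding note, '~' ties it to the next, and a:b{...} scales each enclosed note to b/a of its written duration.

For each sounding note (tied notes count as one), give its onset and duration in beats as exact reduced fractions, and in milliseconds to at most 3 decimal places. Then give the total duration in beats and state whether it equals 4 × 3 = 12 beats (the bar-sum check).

1) 0.0ms=0b +302.521ms=3/7b
2) 302.521ms=3/7b +302.521ms=3/7b
3) 605.042ms=6/7b +302.521ms=3/7b
4) 907.563ms=9/7b +302.521ms=3/7b
5) 1210.084ms=12/7b +302.521ms=3/7b
6) 1512.605ms=15/7b +302.521ms=3/7b
7) 1815.126ms=18/7b +302.521ms=3/7b
8) 2117.647ms=3b +1058.824ms=3/2b
9) 3176.471ms=9/2b +1058.824ms=3/2b
10) 4235.294ms=6b +1058.824ms=3/2b
11) 5294.118ms=15/2b +1058.824ms=3/2b
12) 6352.941ms=9b +1058.824ms=3/2b
13) 7411.765ms=21/2b +1058.824ms=3/2b
Σ=12b of 12 (85bpm 3/8) — PASS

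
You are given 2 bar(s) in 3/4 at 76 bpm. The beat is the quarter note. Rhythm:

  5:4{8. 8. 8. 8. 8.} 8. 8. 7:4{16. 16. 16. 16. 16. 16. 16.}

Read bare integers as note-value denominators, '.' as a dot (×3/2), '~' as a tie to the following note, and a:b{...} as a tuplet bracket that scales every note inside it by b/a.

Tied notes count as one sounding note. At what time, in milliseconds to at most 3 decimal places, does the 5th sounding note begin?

1. 0.0ms @ 0 + 473.684ms (3/5)
2. 473.684ms @ 3/5 + 473.684ms (3/5)
3. 947.368ms @ 6/5 + 473.684ms (3/5)
4. 1421.053ms @ 9/5 + 473.684ms (3/5)
5. 1894.737ms @ 12/5 + 473.684ms (3/5)
6. 2368.421ms @ 3 + 592.105ms (3/4)
7. 2960.526ms @ 15/4 + 592.105ms (3/4)
8. 3552.632ms @ 9/2 + 169.173ms (3/14)
9. 3721.805ms @ 33/7 + 169.173ms (3/14)
10. 3890.977ms @ 69/14 + 169.173ms (3/14)
11. 4060.15ms @ 36/7 + 169.173ms (3/14)
12. 4229.323ms @ 75/14 + 169.173ms (3/14)
13. 4398.496ms @ 39/7 + 169.173ms (3/14)
14. 4567.669ms @ 81/14 + 169.173ms (3/14)

note 5 onset = 12/5b = 1894.737ms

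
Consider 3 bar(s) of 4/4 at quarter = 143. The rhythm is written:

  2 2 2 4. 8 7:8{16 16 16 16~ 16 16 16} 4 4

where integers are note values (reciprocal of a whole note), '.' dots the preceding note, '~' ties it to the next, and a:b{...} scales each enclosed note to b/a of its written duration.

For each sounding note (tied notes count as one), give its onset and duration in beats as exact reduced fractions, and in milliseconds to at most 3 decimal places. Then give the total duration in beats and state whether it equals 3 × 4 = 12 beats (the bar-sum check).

1) 0.0ms=0b +839.161ms=2b
2) 839.161ms=2b +839.161ms=2b
3) 1678.322ms=4b +839.161ms=2b
4) 2517.483ms=6b +629.371ms=3/2b
5) 3146.853ms=15/2b +209.79ms=1/2b
6) 3356.643ms=8b +119.88ms=2/7b
7) 3476.523ms=58/7b +119.88ms=2/7b
8) 3596.404ms=60/7b +119.88ms=2/7b
9) 3716.284ms=62/7b +239.76ms=4/7b
10) 3956.044ms=66/7b +119.88ms=2/7b
11) 4075.924ms=68/7b +119.88ms=2/7b
12) 4195.804ms=10b +419.58ms=1b
13) 4615.385ms=11b +419.58ms=1b
Σ=12b of 12 (143bpm 4/4) — PASS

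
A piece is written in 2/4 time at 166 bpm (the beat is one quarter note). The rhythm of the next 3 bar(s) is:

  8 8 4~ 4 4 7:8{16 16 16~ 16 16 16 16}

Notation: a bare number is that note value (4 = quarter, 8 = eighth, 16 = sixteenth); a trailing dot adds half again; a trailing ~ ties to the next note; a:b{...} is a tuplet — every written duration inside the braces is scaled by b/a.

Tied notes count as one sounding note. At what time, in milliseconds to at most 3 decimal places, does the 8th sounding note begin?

1. 0.0ms @ 0 + 180.723ms (1/2)
2. 180.723ms @ 1/2 + 180.723ms (1/2)
3. 361.446ms @ 1 + 722.892ms (2)
4. 1084.337ms @ 3 + 361.446ms (1)
5. 1445.783ms @ 4 + 103.27ms (2/7)
6. 1549.053ms @ 30/7 + 103.27ms (2/7)
7. 1652.324ms @ 32/7 + 206.54ms (4/7)
8. 1858.864ms @ 36/7 + 103.27ms (2/7)
9. 1962.134ms @ 38/7 + 103.27ms (2/7)
10. 2065.404ms @ 40/7 + 103.27ms (2/7)

note 8 onset = 36/7b = 1858.864ms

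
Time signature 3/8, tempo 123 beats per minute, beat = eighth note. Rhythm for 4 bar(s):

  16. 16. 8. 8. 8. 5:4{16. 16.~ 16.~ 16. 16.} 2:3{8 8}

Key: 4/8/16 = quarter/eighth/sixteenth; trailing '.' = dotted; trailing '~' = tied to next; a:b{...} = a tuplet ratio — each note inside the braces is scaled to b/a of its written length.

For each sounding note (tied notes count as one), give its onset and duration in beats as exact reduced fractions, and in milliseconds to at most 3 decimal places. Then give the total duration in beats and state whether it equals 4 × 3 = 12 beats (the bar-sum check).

1) 0.0ms=0b +365.854ms=3/4b
2) 365.854ms=3/4b +365.854ms=3/4b
3) 731.707ms=3/2b +731.707ms=3/2b
4) 1463.415ms=3b +731.707ms=3/2b
5) 2195.122ms=9/2b +731.707ms=3/2b
6) 2926.829ms=6b +292.683ms=3/5b
7) 3219.512ms=33/5b +878.049ms=9/5b
8) 4097.561ms=42/5b +292.683ms=3/5b
9) 4390.244ms=9b +731.707ms=3/2b
10) 5121.951ms=21/2b +731.707ms=3/2b
Σ=12b of 12 (123bpm 3/8) — PASS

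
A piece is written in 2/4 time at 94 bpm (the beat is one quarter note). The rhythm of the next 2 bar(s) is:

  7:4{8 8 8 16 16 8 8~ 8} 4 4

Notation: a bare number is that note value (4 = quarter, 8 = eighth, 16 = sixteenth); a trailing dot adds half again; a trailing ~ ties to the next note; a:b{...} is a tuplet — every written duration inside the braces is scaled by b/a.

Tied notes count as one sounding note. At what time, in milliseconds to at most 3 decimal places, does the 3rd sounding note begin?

note 3 onset = 4/7b = 364.742ms

1. 0.0ms @ 0 + 182.371ms (2/7)
2. 182.371ms @ 2/7 + 182.371ms (2/7)
3. 364.742ms @ 4/7 + 182.371ms (2/7)
4. 547.112ms @ 6/7 + 91.185ms (1/7)
5. 638.298ms @ 1 + 91.185ms (1/7)
6. 729.483ms @ 8/7 + 182.371ms (2/7)
7. 911.854ms @ 10/7 + 364.742ms (4/7)
8. 1276.596ms @ 2 + 638.298ms (1)
9. 1914.894ms @ 3 + 638.298ms (1)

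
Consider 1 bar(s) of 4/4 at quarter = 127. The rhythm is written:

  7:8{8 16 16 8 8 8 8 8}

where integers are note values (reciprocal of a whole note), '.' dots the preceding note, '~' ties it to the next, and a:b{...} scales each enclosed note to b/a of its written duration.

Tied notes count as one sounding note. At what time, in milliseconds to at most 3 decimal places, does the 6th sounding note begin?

note 6 onset = 16/7b = 1079.865ms

1. 0.0ms @ 0 + 269.966ms (4/7)
2. 269.966ms @ 4/7 + 134.983ms (2/7)
3. 404.949ms @ 6/7 + 134.983ms (2/7)
4. 539.933ms @ 8/7 + 269.966ms (4/7)
5. 809.899ms @ 12/7 + 269.966ms (4/7)
6. 1079.865ms @ 16/7 + 269.966ms (4/7)
7. 1349.831ms @ 20/7 + 269.966ms (4/7)
8. 1619.798ms @ 24/7 + 269.966ms (4/7)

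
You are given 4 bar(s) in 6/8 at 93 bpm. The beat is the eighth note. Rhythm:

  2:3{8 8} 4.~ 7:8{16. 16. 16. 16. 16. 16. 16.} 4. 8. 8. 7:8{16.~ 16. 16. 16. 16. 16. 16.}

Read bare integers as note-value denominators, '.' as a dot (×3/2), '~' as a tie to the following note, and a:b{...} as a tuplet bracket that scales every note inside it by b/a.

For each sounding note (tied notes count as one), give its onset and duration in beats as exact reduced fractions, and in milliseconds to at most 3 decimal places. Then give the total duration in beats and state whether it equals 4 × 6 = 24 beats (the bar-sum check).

1) 0.0ms=0b +967.742ms=3/2b
2) 967.742ms=3/2b +967.742ms=3/2b
3) 1935.484ms=3b +2488.479ms=27/7b
4) 4423.963ms=48/7b +552.995ms=6/7b
5) 4976.959ms=54/7b +552.995ms=6/7b
6) 5529.954ms=60/7b +552.995ms=6/7b
7) 6082.949ms=66/7b +552.995ms=6/7b
8) 6635.945ms=72/7b +552.995ms=6/7b
9) 7188.94ms=78/7b +552.995ms=6/7b
10) 7741.935ms=12b +1935.484ms=3b
11) 9677.419ms=15b +967.742ms=3/2b
12) 10645.161ms=33/2b +967.742ms=3/2b
13) 11612.903ms=18b +1105.991ms=12/7b
14) 12718.894ms=138/7b +552.995ms=6/7b
15) 13271.889ms=144/7b +552.995ms=6/7b
16) 13824.885ms=150/7b +552.995ms=6/7b
17) 14377.88ms=156/7b +552.995ms=6/7b
18) 14930.876ms=162/7b +552.995ms=6/7b
Σ=24b of 24 (93bpm 6/8) — PASS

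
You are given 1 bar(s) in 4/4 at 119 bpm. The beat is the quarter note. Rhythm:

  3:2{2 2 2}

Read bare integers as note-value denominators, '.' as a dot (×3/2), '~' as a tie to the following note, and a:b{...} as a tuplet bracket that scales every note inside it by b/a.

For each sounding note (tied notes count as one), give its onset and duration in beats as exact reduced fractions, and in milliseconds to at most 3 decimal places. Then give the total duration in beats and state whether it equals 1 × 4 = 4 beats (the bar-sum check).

1) 0.0ms=0b +672.269ms=4/3b
2) 672.269ms=4/3b +672.269ms=4/3b
3) 1344.538ms=8/3b +672.269ms=4/3b
Σ=4b of 4 (119bpm 4/4) — PASS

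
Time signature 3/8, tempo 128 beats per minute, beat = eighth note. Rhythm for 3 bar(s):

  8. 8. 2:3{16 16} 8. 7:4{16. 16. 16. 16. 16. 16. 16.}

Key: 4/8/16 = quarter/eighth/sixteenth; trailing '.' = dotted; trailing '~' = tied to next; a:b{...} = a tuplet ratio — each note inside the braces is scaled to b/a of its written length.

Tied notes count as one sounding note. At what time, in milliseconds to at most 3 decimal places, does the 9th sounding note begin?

1. 0.0ms @ 0 + 703.125ms (3/2)
2. 703.125ms @ 3/2 + 703.125ms (3/2)
3. 1406.25ms @ 3 + 351.562ms (3/4)
4. 1757.812ms @ 15/4 + 351.562ms (3/4)
5. 2109.375ms @ 9/2 + 703.125ms (3/2)
6. 2812.5ms @ 6 + 200.893ms (3/7)
7. 3013.393ms @ 45/7 + 200.893ms (3/7)
8. 3214.286ms @ 48/7 + 200.893ms (3/7)
9. 3415.179ms @ 51/7 + 200.893ms (3/7)
10. 3616.071ms @ 54/7 + 200.893ms (3/7)
11. 3816.964ms @ 57/7 + 200.893ms (3/7)
12. 4017.857ms @ 60/7 + 200.893ms (3/7)

note 9 onset = 51/7b = 3415.179ms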